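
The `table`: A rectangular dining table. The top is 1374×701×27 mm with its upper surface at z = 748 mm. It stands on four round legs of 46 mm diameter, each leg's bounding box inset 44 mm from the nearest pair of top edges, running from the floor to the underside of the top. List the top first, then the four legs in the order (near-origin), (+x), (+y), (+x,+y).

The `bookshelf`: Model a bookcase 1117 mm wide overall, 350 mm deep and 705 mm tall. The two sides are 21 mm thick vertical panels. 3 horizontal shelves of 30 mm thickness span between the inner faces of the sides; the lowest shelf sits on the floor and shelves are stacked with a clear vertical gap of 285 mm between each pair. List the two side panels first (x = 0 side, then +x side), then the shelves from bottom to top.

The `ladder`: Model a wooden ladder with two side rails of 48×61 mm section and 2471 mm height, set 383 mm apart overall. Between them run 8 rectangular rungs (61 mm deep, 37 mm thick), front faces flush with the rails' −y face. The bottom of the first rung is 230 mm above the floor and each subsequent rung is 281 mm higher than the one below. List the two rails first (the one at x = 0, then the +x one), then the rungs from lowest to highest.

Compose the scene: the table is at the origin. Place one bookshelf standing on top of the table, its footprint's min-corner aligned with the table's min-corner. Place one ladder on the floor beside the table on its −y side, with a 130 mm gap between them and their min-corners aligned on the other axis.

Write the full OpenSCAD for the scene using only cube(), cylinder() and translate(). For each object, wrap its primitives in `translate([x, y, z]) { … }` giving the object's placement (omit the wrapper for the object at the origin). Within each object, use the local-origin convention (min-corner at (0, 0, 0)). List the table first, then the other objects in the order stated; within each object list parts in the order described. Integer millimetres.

translate([0, 0, 721]) cube([1374, 701, 27]);
translate([67, 67, 0]) cylinder(h = 721, r = 23);
translate([1307, 67, 0]) cylinder(h = 721, r = 23);
translate([67, 634, 0]) cylinder(h = 721, r = 23);
translate([1307, 634, 0]) cylinder(h = 721, r = 23);
translate([0, 0, 748]) {
  cube([21, 350, 705]);
  translate([1096, 0, 0]) cube([21, 350, 705]);
  translate([21, 0, 0]) cube([1075, 350, 30]);
  translate([21, 0, 315]) cube([1075, 350, 30]);
  translate([21, 0, 630]) cube([1075, 350, 30]);
}
translate([0, -191, 0]) {
  cube([48, 61, 2471]);
  translate([335, 0, 0]) cube([48, 61, 2471]);
  translate([48, 0, 230]) cube([287, 61, 37]);
  translate([48, 0, 511]) cube([287, 61, 37]);
  translate([48, 0, 792]) cube([287, 61, 37]);
  translate([48, 0, 1073]) cube([287, 61, 37]);
  translate([48, 0, 1354]) cube([287, 61, 37]);
  translate([48, 0, 1635]) cube([287, 61, 37]);
  translate([48, 0, 1916]) cube([287, 61, 37]);
  translate([48, 0, 2197]) cube([287, 61, 37]);
}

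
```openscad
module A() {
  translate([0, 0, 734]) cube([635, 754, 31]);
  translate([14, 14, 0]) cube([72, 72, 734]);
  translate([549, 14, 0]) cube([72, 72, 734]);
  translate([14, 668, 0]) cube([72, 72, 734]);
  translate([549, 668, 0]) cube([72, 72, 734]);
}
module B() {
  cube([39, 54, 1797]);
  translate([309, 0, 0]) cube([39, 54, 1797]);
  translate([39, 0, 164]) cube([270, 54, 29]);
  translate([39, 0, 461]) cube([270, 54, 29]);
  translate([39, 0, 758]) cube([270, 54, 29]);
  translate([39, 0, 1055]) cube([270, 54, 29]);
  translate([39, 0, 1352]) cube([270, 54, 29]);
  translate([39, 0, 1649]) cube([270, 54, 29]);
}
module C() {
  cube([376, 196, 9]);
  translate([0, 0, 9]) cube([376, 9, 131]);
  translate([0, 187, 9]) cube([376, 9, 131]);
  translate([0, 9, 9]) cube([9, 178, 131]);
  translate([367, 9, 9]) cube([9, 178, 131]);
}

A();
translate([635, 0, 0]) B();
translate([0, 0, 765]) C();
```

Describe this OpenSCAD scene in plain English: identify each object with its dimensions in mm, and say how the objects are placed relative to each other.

A is a rectangular dining table. The top is 635×754×31 mm with its upper surface at z = 765 mm. It stands on four 72×72 mm square legs, each inset 14 mm from the nearest pair of top edges, running from the floor to the underside of the top.

B is a wooden ladder with two side rails of 39×54 mm section and 1797 mm height, set 348 mm apart overall. Between them run 6 rectangular rungs (54 mm deep, 29 mm thick), front faces flush with the rails' −y face. The bottom of the first rung is 164 mm above the floor and each subsequent rung is 297 mm higher than the one below.

C is an open storage box with external size 376×196×140 mm and wall thickness 9 mm (the base is also 9 mm thick). The base covers the whole footprint; the four walls stand on the base, with the y-facing walls full-width and the x-facing walls fitting between their inner faces.

The ladder is against the table's +x side, with their −y faces flush. The open box is on top of the table.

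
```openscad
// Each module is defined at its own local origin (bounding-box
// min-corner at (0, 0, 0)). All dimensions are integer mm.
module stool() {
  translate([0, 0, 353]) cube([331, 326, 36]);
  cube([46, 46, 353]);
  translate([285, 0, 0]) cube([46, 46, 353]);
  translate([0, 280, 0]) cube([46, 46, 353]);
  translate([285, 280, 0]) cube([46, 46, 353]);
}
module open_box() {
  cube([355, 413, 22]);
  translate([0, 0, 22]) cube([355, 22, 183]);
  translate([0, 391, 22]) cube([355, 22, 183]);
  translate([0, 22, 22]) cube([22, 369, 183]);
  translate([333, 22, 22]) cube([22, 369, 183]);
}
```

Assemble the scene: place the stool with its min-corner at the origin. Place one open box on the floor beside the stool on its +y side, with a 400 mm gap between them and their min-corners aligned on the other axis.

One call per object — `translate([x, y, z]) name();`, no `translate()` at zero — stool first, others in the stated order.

stool();
translate([0, 726, 0]) open_box();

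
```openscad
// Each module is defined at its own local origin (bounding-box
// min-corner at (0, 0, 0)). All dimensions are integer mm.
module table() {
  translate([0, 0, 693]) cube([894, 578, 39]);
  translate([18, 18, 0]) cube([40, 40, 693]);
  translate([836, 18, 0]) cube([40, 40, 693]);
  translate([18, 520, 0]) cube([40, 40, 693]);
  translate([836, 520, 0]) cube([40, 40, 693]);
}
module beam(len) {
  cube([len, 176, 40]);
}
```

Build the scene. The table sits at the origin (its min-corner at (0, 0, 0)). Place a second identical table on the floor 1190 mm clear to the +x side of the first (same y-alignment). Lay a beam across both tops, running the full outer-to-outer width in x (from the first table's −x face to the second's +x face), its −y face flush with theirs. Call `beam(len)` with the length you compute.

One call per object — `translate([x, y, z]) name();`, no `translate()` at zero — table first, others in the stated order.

table();
translate([2084, 0, 0]) table();
translate([0, 0, 732]) beam(2978);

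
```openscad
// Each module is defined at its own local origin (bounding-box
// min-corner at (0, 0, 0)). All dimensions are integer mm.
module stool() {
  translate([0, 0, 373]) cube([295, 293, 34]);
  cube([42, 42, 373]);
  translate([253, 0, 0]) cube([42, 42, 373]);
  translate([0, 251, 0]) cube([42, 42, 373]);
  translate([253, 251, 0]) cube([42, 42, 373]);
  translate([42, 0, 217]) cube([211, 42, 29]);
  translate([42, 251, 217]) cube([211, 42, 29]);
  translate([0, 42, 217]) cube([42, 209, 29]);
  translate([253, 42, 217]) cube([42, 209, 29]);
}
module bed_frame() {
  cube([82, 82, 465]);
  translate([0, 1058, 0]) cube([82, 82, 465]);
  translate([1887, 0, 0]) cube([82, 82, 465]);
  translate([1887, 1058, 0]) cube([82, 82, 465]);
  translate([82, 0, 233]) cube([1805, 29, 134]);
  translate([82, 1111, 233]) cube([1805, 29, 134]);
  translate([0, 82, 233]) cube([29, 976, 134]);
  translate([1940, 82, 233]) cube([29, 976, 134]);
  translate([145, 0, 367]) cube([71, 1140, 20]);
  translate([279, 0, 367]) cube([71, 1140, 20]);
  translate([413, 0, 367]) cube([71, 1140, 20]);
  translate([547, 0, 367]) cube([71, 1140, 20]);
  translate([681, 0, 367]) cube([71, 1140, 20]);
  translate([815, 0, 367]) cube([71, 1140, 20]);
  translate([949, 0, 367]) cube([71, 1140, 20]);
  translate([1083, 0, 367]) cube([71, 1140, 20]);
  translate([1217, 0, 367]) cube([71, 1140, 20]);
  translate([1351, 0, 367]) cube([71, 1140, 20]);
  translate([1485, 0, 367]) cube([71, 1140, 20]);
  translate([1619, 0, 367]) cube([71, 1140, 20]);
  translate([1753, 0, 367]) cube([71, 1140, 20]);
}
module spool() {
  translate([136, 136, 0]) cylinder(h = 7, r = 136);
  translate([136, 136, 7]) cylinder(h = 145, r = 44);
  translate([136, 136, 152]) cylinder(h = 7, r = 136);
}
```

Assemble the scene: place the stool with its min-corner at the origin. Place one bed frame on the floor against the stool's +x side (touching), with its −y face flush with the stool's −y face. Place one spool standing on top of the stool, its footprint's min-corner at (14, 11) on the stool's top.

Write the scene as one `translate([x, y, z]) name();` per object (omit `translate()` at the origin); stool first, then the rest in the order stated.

stool();
translate([295, 0, 0]) bed_frame();
translate([14, 11, 407]) spool();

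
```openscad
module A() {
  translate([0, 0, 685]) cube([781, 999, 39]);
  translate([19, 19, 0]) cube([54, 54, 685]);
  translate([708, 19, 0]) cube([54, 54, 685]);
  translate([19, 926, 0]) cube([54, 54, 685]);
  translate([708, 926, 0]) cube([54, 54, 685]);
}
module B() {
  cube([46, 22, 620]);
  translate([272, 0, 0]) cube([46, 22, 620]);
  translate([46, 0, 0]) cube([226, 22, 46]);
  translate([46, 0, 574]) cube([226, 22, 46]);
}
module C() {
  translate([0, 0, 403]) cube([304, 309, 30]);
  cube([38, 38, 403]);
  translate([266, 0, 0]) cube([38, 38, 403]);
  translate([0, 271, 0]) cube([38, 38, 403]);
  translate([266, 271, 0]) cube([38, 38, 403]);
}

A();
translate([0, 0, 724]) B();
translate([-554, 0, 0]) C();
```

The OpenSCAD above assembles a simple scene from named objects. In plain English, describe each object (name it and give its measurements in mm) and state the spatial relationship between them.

A is a table with a 781×999 mm rectangular top, 39 mm thick, top surface at z = 724 mm, supported by four 54×54 mm square legs, each inset 19 mm from the nearest pair of top edges, running from the floor.

B is a picture frame with a 226×528 mm rectangular opening (x by z) and a uniform 46 mm border on every side. Frame depth is 22 mm along y. It is built from two vertical stiles running the full outside height and two horizontal rails spanning the gap between the stiles.

C is a simple wooden stool: a rectangular seat 304 mm (x) by 309 mm (y), 30 mm thick, top face at z = 433 mm, on four square legs, each 38×38 mm in cross-section. The legs rest on z = 0, each flush with a corner of the seat.

The picture frame is on top of the table. The stool is on the floor beside the table on its −x side.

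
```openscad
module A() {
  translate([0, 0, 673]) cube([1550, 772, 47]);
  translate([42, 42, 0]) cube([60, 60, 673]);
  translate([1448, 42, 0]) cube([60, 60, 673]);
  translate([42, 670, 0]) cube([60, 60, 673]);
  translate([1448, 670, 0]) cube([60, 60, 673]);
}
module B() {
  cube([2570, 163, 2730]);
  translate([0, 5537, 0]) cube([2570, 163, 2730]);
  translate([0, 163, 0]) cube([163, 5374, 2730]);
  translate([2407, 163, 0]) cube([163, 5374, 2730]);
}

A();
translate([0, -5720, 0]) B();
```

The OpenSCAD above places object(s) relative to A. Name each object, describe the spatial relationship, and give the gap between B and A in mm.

The house frame's nearest face is 20 mm from the table's −y face.

A is a table. B is a house frame. The house frame is on the floor beside the table on its −y side. The gap between the house frame and the table is 20 mm.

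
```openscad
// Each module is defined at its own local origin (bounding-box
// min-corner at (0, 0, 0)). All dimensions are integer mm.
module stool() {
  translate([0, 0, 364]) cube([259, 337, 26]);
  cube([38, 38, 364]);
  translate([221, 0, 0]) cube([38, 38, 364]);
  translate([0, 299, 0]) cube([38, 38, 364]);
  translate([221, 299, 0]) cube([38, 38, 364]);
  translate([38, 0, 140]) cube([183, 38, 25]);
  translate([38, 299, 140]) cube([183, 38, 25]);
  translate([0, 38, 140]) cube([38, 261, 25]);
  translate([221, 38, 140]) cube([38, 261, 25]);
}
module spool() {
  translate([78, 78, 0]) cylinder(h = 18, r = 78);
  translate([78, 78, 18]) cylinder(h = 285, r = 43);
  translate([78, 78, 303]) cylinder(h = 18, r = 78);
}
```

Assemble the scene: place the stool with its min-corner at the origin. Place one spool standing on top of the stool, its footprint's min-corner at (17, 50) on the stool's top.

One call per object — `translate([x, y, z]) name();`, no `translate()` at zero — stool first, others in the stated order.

stool();
translate([17, 50, 390]) spool();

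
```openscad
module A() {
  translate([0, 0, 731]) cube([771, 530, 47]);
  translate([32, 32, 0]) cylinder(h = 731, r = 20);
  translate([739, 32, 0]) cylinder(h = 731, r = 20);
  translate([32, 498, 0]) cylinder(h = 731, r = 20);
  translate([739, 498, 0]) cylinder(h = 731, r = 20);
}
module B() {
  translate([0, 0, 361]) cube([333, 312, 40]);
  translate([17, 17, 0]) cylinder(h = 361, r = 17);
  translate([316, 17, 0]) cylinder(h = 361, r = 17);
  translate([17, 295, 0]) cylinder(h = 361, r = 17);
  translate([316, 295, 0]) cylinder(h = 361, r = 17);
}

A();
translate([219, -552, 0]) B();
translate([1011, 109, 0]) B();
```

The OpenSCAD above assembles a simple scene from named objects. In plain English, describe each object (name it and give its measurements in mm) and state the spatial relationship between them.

A is a table with a 771×530 mm rectangular top, 47 mm thick, top surface at z = 778 mm, supported by four round legs of 40 mm diameter, each leg's bounding box inset 12 mm from the nearest pair of top edges, running from the floor.

B is a four-legged stool. The seat is 333×312 mm, 40 mm thick, top at z = 401 mm. It stands on four round legs, each 34 mm in diameter, from z = 0 to the seat underside, each leg's axis is inset half a diameter from the nearest pair of seat edges (so the leg's bounding box is flush with the corner).

Two stools sit around the table at the −y, +x sides.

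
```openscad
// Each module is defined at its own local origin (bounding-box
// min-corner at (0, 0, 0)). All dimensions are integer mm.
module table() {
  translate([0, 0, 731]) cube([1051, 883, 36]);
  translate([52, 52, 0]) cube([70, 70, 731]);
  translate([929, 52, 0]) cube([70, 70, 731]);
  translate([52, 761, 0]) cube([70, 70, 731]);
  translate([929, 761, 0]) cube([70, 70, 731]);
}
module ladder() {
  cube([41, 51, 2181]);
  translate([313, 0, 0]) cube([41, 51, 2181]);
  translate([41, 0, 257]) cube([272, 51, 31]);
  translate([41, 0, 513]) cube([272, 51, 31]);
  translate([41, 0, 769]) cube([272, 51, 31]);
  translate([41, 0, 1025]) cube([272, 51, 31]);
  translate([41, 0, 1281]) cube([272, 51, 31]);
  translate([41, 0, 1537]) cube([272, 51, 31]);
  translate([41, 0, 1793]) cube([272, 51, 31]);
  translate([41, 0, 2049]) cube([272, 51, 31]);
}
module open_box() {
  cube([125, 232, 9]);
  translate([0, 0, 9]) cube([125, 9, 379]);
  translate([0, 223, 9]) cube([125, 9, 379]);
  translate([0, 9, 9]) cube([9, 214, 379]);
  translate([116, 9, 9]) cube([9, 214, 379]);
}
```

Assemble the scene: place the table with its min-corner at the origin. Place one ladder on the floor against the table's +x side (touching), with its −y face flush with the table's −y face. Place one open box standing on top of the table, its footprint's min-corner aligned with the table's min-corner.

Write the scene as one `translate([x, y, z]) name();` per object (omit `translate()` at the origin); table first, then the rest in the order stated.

table();
translate([1051, 0, 0]) ladder();
translate([0, 0, 767]) open_box();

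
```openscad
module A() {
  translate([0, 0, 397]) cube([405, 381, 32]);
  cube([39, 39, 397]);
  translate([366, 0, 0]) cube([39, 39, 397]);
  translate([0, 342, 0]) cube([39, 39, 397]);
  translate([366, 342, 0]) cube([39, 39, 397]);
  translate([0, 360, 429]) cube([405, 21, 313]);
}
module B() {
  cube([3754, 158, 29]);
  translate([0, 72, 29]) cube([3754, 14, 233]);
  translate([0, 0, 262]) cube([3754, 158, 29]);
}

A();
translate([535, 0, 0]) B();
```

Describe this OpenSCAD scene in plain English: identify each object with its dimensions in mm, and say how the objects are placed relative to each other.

A is a chair: 405×381 mm seat, 32 mm thick, top at z = 429 mm, on four 39 mm square corner legs flush with the seat edges. A 21 mm thick backrest slab spans the full seat width, extending 313 mm above the seat top, its back face flush with the seat's +y edge.

B is an I-beam lying along x, 3754 mm long. Overall section height 291 mm. Two flanges 158 mm wide (y) and 29 mm thick, one on the floor and one at the top; a web 14 mm thick runs between them, centred on the flange width.

The I-beam is on the floor beside the chair on its +x side.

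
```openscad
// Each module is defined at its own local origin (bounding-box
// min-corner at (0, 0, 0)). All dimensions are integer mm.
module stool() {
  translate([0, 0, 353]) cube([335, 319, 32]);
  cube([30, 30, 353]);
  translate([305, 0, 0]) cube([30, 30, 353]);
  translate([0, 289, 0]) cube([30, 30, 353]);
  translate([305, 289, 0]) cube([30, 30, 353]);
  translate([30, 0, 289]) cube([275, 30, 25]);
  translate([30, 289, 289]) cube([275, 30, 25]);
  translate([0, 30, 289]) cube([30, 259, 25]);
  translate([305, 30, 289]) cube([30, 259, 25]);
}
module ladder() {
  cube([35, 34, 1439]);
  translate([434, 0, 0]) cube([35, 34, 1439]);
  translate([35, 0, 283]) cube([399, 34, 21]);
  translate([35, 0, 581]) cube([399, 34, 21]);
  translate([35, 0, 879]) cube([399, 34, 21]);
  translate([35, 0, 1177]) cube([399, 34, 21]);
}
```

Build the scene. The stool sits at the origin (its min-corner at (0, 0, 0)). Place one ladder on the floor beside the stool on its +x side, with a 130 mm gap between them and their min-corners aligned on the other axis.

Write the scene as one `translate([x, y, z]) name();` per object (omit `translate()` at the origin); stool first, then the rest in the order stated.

stool();
translate([465, 0, 0]) ladder();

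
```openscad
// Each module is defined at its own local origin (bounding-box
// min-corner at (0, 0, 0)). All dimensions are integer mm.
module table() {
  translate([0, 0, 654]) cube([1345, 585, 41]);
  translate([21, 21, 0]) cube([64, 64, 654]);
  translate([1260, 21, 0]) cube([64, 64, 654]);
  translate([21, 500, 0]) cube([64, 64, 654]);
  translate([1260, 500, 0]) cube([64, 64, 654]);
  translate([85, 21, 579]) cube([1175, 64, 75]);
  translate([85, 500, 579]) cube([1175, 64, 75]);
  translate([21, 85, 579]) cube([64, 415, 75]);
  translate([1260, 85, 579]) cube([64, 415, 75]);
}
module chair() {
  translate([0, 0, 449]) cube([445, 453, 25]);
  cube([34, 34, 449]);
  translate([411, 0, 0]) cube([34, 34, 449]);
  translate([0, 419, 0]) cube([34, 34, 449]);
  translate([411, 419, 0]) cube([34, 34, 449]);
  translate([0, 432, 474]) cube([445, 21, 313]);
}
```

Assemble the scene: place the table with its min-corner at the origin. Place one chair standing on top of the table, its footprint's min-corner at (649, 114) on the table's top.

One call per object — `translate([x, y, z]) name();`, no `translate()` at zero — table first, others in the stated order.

table();
translate([649, 114, 695]) chair();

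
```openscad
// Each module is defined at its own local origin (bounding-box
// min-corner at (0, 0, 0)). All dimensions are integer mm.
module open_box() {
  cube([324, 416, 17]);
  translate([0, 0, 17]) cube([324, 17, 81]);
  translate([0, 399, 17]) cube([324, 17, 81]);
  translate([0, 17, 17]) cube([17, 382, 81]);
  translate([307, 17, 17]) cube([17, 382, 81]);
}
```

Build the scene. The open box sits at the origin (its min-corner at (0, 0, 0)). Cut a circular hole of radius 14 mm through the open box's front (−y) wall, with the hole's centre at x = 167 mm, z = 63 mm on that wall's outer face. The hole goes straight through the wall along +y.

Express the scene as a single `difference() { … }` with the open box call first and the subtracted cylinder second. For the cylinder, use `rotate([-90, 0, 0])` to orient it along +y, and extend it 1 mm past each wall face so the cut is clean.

difference() {
  open_box();
  translate([167, -1, 63]) rotate([-90, 0, 0]) cylinder(h = 19, r = 14);
}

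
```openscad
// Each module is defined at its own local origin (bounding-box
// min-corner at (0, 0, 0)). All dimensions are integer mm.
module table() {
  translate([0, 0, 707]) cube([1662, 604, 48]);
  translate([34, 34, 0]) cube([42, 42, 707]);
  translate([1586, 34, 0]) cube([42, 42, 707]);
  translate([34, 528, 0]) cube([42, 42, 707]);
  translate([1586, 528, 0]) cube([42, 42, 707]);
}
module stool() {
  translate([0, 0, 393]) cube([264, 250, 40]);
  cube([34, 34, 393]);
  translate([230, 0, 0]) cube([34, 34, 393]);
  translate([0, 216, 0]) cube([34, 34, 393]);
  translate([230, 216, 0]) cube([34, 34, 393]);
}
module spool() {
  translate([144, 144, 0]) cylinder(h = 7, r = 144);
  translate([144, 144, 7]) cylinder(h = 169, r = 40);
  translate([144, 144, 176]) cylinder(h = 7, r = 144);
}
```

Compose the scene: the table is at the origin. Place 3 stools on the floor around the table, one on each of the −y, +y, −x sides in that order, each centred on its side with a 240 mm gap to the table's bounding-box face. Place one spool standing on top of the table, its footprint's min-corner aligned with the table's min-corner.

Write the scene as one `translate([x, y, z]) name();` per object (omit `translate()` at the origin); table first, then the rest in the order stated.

table();
translate([699, -490, 0]) stool();
translate([699, 844, 0]) stool();
translate([-504, 177, 0]) stool();
translate([0, 0, 755]) spool();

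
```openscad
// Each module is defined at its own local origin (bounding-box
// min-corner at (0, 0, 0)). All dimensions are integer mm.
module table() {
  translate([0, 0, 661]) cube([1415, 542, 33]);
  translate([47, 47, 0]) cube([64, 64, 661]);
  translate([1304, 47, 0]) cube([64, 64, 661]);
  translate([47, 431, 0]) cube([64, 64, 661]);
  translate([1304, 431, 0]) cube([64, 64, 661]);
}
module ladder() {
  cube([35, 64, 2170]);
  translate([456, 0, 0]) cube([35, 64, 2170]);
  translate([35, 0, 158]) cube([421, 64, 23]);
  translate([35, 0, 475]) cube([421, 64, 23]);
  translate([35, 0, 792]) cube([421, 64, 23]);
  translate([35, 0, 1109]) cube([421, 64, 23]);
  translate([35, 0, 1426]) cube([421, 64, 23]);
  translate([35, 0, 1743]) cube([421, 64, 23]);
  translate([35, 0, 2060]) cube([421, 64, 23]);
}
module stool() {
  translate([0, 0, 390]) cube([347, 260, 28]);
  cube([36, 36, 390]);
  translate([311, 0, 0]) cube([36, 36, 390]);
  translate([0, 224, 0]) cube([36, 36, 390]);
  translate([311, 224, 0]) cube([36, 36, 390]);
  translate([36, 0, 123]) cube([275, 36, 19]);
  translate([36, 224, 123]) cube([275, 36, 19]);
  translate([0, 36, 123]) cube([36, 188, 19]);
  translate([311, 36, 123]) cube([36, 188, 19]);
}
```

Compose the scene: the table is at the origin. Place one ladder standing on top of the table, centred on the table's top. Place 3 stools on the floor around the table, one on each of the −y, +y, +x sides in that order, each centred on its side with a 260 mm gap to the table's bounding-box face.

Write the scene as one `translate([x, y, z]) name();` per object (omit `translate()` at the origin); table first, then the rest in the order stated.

table();
translate([462, 239, 694]) ladder();
translate([534, -520, 0]) stool();
translate([534, 802, 0]) stool();
translate([1675, 141, 0]) stool();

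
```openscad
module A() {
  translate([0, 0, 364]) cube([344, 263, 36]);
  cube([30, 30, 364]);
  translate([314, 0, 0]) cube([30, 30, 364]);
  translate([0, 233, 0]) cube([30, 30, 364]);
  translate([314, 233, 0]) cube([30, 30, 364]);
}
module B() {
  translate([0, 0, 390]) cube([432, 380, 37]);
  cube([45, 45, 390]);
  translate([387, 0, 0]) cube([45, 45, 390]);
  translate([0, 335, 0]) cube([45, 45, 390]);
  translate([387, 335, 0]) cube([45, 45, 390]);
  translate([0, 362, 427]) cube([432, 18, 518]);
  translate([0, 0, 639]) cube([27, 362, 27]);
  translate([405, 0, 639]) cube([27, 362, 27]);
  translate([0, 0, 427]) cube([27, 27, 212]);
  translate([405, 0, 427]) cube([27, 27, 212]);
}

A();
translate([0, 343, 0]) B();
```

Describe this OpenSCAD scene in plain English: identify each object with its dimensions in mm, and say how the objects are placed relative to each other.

A is a four-legged stool. The seat is 344×263 mm, 36 mm thick, top at z = 400 mm. It stands on four square legs, each 30×30 mm in cross-section, from z = 0 to the seat underside, each flush with a corner of the seat.

B is a chair: 432×380 mm seat, 37 mm thick, top at z = 427 mm, on four 45 mm square corner legs flush with the seat edges. A 18 mm thick backrest slab spans the full seat width, extending 518 mm above the seat top, its back face flush with the seat's +y edge. Two armrests of 27×27 mm section run along each side from the seat's front edge to the front of the backrest, top faces 239 mm above the seat top and outer faces flush with the seat's x-edges; a 27×27 mm post under the front of each armrest stands on the seat at the front corner.

The chair is on the floor beside the stool on its +y side.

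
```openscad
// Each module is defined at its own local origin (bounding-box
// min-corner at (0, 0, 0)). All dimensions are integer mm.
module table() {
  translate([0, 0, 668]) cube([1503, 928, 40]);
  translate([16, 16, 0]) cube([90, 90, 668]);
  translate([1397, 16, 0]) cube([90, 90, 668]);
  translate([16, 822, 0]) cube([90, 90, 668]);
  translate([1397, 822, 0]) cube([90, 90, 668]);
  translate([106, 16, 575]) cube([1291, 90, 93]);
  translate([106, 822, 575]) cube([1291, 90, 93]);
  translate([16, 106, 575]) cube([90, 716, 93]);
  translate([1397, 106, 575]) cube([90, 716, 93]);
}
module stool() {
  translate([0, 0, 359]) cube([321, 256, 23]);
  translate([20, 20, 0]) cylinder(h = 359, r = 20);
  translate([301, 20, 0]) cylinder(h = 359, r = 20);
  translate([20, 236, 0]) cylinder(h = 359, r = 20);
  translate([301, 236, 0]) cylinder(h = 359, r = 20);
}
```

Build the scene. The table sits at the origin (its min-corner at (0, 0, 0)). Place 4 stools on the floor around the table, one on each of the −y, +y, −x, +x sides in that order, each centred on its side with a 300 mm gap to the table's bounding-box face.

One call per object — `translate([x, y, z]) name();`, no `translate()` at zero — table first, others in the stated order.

table();
translate([591, -556, 0]) stool();
translate([591, 1228, 0]) stool();
translate([-621, 336, 0]) stool();
translate([1803, 336, 0]) stool();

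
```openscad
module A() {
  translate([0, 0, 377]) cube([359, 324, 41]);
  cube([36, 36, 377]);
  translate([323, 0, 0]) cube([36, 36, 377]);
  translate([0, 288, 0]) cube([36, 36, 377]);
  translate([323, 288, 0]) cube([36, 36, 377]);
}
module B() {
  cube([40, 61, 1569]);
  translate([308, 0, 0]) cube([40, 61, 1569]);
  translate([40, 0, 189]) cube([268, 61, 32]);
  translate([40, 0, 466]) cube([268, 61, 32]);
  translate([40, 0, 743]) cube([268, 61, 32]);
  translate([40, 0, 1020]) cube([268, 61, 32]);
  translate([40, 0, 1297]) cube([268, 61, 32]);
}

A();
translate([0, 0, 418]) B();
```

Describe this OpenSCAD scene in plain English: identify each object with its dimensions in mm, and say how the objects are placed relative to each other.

A is a four-legged stool. The seat is 359×324 mm, 41 mm thick, top at z = 418 mm. It stands on four square legs, each 36×36 mm in cross-section, from z = 0 to the seat underside, each flush with a corner of the seat.

B is a straight ladder. Two 40×61 mm vertical rails, 1569 mm tall, stand 348 mm apart (outside-to-outside) with their front faces coplanar on the −y side. 5 rungs, each 61 mm deep and 32 mm tall, span between the inner faces of the rails, front faces flush with the rails. The lowest rung's underside is at z = 189 mm and rungs are spaced 277 mm apart (underside to underside).

The ladder is on top of the stool.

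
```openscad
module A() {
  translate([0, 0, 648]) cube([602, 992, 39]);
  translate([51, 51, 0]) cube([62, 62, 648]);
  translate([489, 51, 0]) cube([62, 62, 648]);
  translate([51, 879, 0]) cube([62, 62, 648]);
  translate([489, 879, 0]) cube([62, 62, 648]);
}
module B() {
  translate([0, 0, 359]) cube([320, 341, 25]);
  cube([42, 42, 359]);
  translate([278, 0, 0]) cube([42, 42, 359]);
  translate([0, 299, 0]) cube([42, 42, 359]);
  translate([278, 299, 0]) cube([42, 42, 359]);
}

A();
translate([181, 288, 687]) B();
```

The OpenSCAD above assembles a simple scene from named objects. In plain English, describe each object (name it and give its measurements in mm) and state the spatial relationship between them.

A is a table: top 602 mm (x) × 992 mm (y), 39 mm thick, upper face at z = 687 mm, on four 62×62 mm square legs, each inset 51 mm from the nearest pair of top edges, running from z = 0 to the bottom of the top.

B is a four-legged stool. The seat is a 320×341×25 mm slab whose top surface is at z = 384 mm; four square legs, each 42×42 mm in cross-section, run from the floor (z = 0) to the underside of the seat, each flush with a corner of the seat.

The stool is on top of the table.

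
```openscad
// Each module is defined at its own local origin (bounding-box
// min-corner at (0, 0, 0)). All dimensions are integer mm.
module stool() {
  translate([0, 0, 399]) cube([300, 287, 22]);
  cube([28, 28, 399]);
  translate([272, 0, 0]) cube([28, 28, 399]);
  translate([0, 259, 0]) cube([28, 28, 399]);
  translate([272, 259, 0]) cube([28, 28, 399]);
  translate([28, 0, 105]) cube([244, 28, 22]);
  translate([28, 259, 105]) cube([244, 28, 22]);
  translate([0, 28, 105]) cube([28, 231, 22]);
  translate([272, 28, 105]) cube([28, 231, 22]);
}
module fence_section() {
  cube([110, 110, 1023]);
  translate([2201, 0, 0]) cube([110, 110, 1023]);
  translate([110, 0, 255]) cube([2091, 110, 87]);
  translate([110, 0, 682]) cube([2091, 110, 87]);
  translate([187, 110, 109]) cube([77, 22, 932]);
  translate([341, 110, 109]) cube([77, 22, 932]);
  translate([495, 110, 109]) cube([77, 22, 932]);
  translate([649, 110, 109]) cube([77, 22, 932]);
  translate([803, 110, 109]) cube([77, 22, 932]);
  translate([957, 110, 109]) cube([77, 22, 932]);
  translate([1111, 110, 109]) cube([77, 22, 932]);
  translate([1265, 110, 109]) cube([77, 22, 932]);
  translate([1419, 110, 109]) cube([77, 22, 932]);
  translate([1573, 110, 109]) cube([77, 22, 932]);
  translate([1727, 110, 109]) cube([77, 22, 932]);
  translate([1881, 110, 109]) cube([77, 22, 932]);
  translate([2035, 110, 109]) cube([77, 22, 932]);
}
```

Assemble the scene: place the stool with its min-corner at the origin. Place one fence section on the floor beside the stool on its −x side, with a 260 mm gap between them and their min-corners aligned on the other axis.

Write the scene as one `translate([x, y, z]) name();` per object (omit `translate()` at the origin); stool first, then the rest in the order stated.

stool();
translate([-2571, 0, 0]) fence_section();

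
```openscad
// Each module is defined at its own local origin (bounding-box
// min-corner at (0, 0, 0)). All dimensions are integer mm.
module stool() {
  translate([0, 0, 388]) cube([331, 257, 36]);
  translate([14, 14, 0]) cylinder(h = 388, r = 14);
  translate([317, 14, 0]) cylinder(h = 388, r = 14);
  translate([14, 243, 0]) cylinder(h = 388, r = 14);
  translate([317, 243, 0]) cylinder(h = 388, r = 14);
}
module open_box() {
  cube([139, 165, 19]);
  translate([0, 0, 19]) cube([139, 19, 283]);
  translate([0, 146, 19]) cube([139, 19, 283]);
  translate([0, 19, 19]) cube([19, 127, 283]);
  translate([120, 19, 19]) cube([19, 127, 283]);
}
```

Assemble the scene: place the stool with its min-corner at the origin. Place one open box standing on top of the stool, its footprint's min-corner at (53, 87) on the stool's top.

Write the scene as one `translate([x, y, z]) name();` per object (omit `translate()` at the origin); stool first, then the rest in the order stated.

stool();
translate([53, 87, 424]) open_box();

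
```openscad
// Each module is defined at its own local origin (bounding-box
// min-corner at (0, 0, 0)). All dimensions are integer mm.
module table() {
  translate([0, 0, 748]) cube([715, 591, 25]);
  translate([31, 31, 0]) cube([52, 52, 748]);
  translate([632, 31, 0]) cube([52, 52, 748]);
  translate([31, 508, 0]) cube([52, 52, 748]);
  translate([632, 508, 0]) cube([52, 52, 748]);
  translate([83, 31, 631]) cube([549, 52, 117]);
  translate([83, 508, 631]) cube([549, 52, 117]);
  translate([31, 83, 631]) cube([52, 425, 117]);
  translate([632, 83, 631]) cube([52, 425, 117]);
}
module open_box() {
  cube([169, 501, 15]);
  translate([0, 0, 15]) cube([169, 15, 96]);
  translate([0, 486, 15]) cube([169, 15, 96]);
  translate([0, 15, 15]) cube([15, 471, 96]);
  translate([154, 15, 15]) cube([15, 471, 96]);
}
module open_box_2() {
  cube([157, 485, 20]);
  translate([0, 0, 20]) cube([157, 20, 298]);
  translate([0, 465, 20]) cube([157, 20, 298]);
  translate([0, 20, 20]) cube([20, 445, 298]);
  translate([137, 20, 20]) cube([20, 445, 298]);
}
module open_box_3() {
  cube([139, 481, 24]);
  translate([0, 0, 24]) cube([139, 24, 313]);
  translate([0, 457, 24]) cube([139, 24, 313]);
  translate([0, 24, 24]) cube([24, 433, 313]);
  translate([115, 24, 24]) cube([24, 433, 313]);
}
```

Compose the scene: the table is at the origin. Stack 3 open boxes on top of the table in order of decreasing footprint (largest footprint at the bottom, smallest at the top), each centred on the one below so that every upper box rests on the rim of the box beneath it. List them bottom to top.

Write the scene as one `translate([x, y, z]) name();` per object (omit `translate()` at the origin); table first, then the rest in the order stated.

table();
translate([273, 45, 773]) open_box();
translate([279, 53, 884]) open_box_2();
translate([288, 55, 1202]) open_box_3();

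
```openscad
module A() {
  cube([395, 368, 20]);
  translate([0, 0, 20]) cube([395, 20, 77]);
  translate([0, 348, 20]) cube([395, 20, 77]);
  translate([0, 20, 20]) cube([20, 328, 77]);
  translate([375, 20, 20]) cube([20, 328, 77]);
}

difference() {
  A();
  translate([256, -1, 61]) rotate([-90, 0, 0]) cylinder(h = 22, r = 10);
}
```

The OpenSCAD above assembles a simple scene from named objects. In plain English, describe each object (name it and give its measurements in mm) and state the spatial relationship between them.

A is an open storage box with external size 395×368×97 mm and wall thickness 20 mm (the base is also 20 mm thick). The base covers the whole footprint; the four walls stand on the base, with the y-facing walls full-width and the x-facing walls fitting between their inner faces.

The open box has a circular hole of radius 10 mm through its front wall, centred at (x = 256, z = 61).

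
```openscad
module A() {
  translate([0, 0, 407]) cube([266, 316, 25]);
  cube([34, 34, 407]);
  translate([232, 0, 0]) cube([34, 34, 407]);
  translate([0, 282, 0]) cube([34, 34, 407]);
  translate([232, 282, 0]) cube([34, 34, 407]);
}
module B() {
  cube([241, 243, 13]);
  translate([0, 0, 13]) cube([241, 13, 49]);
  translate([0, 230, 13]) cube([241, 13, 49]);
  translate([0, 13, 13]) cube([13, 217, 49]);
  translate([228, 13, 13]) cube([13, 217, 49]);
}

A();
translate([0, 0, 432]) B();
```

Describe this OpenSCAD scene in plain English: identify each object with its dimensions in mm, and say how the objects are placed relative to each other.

A is a four-legged stool. The seat is a 266×316×25 mm slab whose top surface is at z = 432 mm; four square legs, each 34×34 mm in cross-section, run from the floor (z = 0) to the underside of the seat, each flush with a corner of the seat.

B is an open-topped rectangular box: outside dimensions 241×243×62 mm, with a uniform wall and base thickness of 13 mm. The base is a full 241×243 slab on the floor; four walls sit on top of the base. The front and back walls (the −y and +y sides) span the full width; the two side walls fit between them.

The open box is on top of the stool.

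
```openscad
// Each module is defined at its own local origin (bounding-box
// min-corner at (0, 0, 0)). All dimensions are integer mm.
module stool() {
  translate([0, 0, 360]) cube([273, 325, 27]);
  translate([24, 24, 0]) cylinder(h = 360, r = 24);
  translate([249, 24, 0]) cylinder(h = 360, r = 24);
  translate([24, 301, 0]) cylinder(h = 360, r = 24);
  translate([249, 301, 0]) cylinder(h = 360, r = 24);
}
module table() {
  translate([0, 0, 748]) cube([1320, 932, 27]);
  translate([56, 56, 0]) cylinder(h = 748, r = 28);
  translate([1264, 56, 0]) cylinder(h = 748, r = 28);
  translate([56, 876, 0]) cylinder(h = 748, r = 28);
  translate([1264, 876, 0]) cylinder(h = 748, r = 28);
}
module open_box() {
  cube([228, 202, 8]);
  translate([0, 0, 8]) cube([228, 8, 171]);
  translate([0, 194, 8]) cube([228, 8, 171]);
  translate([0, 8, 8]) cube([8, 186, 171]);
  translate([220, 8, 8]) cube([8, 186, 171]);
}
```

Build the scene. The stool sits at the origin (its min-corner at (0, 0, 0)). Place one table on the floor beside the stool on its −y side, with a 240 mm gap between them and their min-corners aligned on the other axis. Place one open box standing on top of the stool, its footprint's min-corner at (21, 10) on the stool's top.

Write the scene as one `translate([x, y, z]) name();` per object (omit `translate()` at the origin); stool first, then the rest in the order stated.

stool();
translate([0, -1172, 0]) table();
translate([21, 10, 387]) open_box();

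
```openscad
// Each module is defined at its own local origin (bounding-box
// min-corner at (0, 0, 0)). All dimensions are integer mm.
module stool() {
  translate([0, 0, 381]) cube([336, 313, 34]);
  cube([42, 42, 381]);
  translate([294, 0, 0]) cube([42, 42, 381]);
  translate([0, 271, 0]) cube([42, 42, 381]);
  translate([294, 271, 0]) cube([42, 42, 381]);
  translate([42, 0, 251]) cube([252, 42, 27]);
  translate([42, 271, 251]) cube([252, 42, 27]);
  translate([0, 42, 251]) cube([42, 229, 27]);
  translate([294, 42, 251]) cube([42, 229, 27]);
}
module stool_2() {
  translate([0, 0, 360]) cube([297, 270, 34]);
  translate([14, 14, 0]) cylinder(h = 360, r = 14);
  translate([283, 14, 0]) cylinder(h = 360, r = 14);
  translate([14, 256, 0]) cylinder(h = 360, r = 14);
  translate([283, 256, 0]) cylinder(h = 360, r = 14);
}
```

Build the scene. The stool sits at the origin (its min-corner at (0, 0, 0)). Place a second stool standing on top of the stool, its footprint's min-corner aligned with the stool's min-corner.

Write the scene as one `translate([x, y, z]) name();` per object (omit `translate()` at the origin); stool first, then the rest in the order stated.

stool();
translate([0, 0, 415]) stool_2();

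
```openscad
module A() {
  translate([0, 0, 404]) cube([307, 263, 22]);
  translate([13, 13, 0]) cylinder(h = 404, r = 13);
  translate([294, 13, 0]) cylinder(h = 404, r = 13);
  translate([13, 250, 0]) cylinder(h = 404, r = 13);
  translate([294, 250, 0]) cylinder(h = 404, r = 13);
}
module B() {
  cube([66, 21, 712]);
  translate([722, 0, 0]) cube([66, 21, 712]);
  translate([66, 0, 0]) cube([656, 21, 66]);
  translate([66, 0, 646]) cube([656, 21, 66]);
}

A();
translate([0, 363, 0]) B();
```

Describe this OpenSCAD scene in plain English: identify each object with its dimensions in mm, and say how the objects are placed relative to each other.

A is a four-legged stool. The seat is a 307×263×22 mm slab whose top surface is at z = 426 mm; four round legs, each 26 mm in diameter, run from the floor (z = 0) to the underside of the seat, each leg's axis is inset half a diameter from the nearest pair of seat edges (so the leg's bounding box is flush with the corner).

B is a picture frame with a 656×580 mm rectangular opening (x by z) and a uniform 66 mm border on every side. Frame depth is 21 mm along y. It is built from two vertical stiles running the full outside height and two horizontal rails spanning the gap between the stiles.

The picture frame is on the floor beside the stool on its +y side.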